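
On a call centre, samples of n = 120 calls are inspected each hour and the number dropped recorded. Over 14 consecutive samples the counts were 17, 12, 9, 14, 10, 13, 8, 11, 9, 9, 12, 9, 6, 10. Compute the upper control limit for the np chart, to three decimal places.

p̄ = Σdᵢ / (k·n) = 149 / (14 × 120) = 0.08869
UCL = np̄ + 3·√(np̄(1−p̄)) = 10.6429 + 3 × √(10.6429×0.91131) = 10.6429 + 3 × 3.1143 = 19.9858

19.986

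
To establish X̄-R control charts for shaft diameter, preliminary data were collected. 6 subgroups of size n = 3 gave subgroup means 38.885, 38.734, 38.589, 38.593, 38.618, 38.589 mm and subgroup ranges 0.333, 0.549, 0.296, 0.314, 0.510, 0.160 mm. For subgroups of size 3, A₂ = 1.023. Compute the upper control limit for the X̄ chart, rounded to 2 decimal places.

X̄̄ = (38.885 + 38.734 + 38.589 + 38.593 + 38.618 + 38.589) / 6 = 232.0080 / 6 = 38.6680
R̄ = (0.333 + 0.549 + 0.296 + 0.314 + 0.510 + 0.160) / 6 = 2.1620 / 6 = 0.3603
UCL = X̄̄ + A₂·R̄ = 38.6680 + 1.023 × 0.3603 = 39.0366

39.04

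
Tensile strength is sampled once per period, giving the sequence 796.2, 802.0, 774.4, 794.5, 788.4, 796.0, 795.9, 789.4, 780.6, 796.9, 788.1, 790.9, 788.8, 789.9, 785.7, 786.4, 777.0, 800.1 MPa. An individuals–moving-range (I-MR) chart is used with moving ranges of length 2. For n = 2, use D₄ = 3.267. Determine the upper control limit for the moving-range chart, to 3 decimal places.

29.038

Moving ranges: 5.8, 27.6, 20.1, 6.1, 7.6, 0.1, 6.5, 8.8, 16.3, 8.8, 2.8, 2.1, 1.1, 4.2, 0.7, 9.4, 23.1; M̄R̄ = 151.1000 / 17 = 8.8882
UCL_MR = D₄·M̄R̄ = 3.267 × 8.8882 = 29.0379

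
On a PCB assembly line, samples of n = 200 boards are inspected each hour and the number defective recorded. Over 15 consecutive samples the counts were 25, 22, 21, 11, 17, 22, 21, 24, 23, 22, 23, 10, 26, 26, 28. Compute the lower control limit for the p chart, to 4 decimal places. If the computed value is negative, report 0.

p̄ = Σdᵢ / (k·n) = 321 / (15 × 200) = 0.10700
LCL = p̄ − 3·√(p̄(1−p̄)/n) = 0.10700 − 3 × 0.02186 = 0.04143

0.0414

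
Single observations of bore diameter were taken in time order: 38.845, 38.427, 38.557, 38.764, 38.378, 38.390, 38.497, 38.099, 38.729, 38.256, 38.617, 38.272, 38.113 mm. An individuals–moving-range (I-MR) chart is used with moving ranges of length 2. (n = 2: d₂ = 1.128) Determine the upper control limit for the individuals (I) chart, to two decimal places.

39.26

X̄ = (38.845 + 38.427 + 38.557 + 38.764 + 38.378 + 38.390 + 38.497 + 38.099 + 38.729 + 38.256 + 38.617 + 38.272 + 38.113) / 13 = 38.4572
Moving ranges: 0.418, 0.130, 0.207, 0.386, 0.012, 0.107, 0.398, 0.630, 0.473, 0.361, 0.345, 0.159; M̄R̄ = 3.6260 / 12 = 0.3022
UCL = X̄ + 3·M̄R̄/d₂ = 38.4572 + 3 × 0.3022 / 1.128 = 39.2609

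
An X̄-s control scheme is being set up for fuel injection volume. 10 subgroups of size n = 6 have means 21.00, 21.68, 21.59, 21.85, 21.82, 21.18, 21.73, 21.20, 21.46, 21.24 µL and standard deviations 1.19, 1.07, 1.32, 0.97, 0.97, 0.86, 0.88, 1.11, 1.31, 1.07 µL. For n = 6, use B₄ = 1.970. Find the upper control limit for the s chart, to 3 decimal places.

s̄ = (1.19 + 1.07 + 1.32 + 0.97 + 0.97 + 0.86 + 0.88 + 1.11 + 1.31 + 1.07) / 10 = 1.0750
UCL_s = B₄·s̄ = 1.970 × 1.0750 = 2.1178

2.118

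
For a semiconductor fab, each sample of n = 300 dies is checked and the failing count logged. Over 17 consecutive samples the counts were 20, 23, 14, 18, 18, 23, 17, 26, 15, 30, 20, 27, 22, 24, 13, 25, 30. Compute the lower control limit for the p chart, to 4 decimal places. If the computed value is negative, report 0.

p̄ = Σdᵢ / (k·n) = 365 / (17 × 300) = 0.07157
LCL = p̄ − 3·√(p̄(1−p̄)/n) = 0.07157 − 3 × 0.01488 = 0.02692

0.0269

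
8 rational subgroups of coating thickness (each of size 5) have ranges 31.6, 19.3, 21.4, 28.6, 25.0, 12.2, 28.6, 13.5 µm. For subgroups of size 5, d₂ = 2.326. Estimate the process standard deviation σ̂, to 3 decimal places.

9.684

R̄ = (31.6 + 19.3 + 21.4 + 28.6 + 25.0 + 12.2 + 28.6 + 13.5) / 8 = 22.5250
σ̂ = R̄ / d₂ = 22.5250 / 2.326 = 9.6840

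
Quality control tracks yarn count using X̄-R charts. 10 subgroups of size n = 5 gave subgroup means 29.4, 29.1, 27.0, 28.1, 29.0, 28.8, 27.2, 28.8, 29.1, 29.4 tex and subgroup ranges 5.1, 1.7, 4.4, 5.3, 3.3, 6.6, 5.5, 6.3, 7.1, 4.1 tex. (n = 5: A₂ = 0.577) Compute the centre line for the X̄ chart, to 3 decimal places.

X̄̄ = (29.4 + 29.1 + 27.0 + 28.1 + 29.0 + 28.8 + 27.2 + 28.8 + 29.1 + 29.4) / 10 = 285.9000 / 10 = 28.5900
CL = X̄̄ = 28.5900

28.590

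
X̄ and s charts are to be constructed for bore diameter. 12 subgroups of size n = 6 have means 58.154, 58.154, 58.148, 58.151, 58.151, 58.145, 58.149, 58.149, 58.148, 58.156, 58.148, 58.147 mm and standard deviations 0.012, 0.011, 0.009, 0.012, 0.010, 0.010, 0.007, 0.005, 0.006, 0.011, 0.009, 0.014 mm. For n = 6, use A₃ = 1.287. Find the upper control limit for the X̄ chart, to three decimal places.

58.162

X̄̄ = (58.154 + 58.154 + 58.148 + 58.151 + 58.151 + 58.145 + 58.149 + 58.149 + 58.148 + 58.156 + 58.148 + 58.147) / 12 = 58.1500
s̄ = (0.012 + 0.011 + 0.009 + 0.012 + 0.010 + 0.010 + 0.007 + 0.005 + 0.006 + 0.011 + 0.009 + 0.014) / 12 = 0.0097
UCL = X̄̄ + A₃·s̄ = 58.1500 + 1.287 × 0.0097 = 58.1624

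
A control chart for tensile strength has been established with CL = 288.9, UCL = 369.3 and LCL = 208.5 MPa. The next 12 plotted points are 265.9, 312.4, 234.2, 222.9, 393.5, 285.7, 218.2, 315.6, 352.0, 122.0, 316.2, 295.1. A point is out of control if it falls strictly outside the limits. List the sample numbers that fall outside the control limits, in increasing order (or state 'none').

Compare each point to [208.5, 369.3]: sample 5 = 393.5 > UCL; sample 10 = 122.0 < LCL.

5, 10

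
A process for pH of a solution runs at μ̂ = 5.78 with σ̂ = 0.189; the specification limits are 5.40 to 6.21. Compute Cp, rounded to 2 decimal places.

0.71

Cp = (USL − LSL) / (6σ̂) = (6.21 − 5.40) / (6 × 0.189) = 0.8100 / 1.1340 = 0.7143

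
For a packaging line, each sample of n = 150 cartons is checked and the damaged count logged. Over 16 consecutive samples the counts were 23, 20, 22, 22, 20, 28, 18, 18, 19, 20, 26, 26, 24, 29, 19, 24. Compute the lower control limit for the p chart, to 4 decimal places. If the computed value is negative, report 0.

0.0619

p̄ = Σdᵢ / (k·n) = 358 / (16 × 150) = 0.14917
LCL = p̄ − 3·√(p̄(1−p̄)/n) = 0.14917 − 3 × 0.02909 = 0.06190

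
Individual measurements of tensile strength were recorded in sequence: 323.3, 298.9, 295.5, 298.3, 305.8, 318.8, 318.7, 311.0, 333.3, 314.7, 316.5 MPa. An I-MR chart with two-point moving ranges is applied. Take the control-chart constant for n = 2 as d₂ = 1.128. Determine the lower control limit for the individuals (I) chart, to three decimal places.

285.233

X̄ = (323.3 + 298.9 + 295.5 + 298.3 + 305.8 + 318.8 + 318.7 + 311.0 + 333.3 + 314.7 + 316.5) / 11 = 312.2545
Moving ranges: 24.4, 3.4, 2.8, 7.5, 13.0, 0.1, 7.7, 22.3, 18.6, 1.8; M̄R̄ = 101.6000 / 10 = 10.1600
LCL = X̄ − 3·M̄R̄/d₂ = 312.2545 − 3 × 10.1600 / 1.128 = 285.2333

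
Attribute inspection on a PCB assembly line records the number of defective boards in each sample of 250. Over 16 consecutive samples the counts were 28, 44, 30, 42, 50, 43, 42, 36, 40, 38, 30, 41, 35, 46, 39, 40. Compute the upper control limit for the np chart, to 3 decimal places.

56.212

p̄ = Σdᵢ / (k·n) = 624 / (16 × 250) = 0.15600
UCL = np̄ + 3·√(np̄(1−p̄)) = 39.0000 + 3 × √(39.0000×0.84400) = 39.0000 + 3 × 5.7372 = 56.2117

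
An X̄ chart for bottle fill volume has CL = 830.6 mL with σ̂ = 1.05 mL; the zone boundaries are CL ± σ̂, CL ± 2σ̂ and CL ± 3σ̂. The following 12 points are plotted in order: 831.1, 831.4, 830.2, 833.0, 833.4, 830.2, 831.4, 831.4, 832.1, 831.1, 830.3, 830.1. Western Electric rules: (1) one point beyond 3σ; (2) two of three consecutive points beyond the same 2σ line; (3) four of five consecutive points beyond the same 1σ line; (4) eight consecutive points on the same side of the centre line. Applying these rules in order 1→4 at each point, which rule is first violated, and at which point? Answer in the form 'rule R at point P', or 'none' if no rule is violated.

rule 2 at point 5

Zone of each point (C = within 1σ̂, B = 1σ̂–2σ̂, A = 2σ̂–3σ̂, * = beyond 3σ̂; sign = side of CL): 1:+C, 2:+C, 3:-C, 4:+A, 5:+A, 6:-C, 7:+C, 8:+C, 9:+B, 10:+C, 11:-C, 12:-C
Rule 2 (two of three consecutive points beyond the same 2σ limit) is satisfied at point 5.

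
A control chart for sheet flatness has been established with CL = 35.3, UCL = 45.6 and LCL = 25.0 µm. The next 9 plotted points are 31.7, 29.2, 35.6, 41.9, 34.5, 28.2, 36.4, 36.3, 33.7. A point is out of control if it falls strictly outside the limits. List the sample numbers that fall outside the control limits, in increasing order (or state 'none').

All 9 points lie within [25.0, 45.6].

none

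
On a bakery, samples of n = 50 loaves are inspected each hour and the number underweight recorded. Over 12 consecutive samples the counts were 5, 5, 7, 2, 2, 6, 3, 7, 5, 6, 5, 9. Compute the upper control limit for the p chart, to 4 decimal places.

0.2325

p̄ = Σdᵢ / (k·n) = 62 / (12 × 50) = 0.10333
UCL = p̄ + 3·√(p̄(1−p̄)/n) = 0.10333 + 3 × √(0.10333×0.89667/50) = 0.10333 + 3 × 0.04305 = 0.23248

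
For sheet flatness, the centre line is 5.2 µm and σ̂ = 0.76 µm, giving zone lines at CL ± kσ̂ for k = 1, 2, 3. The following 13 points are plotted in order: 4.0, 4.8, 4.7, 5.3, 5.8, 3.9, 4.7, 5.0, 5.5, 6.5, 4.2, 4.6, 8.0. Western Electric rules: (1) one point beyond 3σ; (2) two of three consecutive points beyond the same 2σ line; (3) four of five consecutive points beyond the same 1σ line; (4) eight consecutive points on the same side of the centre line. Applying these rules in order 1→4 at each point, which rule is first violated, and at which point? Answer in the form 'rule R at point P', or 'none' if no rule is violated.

rule 1 at point 13

Zone of each point (C = within 1σ̂, B = 1σ̂–2σ̂, A = 2σ̂–3σ̂, * = beyond 3σ̂; sign = side of CL): 1:-B, 2:-C, 3:-C, 4:+C, 5:+C, 6:-B, 7:-C, 8:-C, 9:+C, 10:+B, 11:-B, 12:-C, 13:+*
Rule 1 (one point beyond the 3σ limits) is satisfied at point 13.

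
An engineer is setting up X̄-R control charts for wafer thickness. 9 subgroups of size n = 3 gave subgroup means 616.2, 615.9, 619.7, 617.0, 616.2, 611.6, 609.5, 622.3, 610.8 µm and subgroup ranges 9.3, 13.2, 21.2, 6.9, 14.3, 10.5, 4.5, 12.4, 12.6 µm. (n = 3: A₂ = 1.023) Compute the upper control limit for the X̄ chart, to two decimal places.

627.39

X̄̄ = (616.2 + 615.9 + 619.7 + 617.0 + 616.2 + 611.6 + 609.5 + 622.3 + 610.8) / 9 = 5539.2000 / 9 = 615.4667
R̄ = (9.3 + 13.2 + 21.2 + 6.9 + 14.3 + 10.5 + 4.5 + 12.4 + 12.6) / 9 = 104.9000 / 9 = 11.6556
UCL = X̄̄ + A₂·R̄ = 615.4667 + 1.023 × 11.6556 = 627.3903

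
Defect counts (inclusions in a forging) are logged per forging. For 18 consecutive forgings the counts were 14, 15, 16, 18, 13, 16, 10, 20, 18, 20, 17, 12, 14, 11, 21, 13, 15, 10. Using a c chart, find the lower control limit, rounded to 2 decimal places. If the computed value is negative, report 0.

c̄ = (14 + 15 + 16 + 18 + 13 + 16 + 10 + 20 + 18 + 20 + 17 + 12 + 14 + 11 + 21 + 13 + 15 + 10) / 18 = 273 / 18 = 15.1667
LCL = c̄ − 3√c̄ = 15.1667 − 3 × 3.8944 = 3.4833

3.48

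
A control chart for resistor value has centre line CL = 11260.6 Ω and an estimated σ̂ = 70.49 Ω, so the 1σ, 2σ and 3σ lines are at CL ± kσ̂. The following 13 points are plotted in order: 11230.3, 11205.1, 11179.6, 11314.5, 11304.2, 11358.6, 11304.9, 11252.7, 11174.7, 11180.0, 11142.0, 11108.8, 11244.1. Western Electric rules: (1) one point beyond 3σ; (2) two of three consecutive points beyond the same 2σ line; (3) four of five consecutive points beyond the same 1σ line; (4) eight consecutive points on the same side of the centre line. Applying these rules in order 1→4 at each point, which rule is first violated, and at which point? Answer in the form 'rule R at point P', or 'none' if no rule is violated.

rule 3 at point 12

Zone of each point (C = within 1σ̂, B = 1σ̂–2σ̂, A = 2σ̂–3σ̂, * = beyond 3σ̂; sign = side of CL): 1:-C, 2:-C, 3:-B, 4:+C, 5:+C, 6:+B, 7:+C, 8:-C, 9:-B, 10:-B, 11:-B, 12:-A, 13:-C
Rule 3 (four of five consecutive points beyond the same 1σ limit) is satisfied at point 12.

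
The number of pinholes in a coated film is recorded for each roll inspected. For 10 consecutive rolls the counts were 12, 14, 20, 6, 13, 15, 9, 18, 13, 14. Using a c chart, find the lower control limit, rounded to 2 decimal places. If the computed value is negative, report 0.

2.42

c̄ = (12 + 14 + 20 + 6 + 13 + 15 + 9 + 18 + 13 + 14) / 10 = 134 / 10 = 13.4000
LCL = c̄ − 3√c̄ = 13.4000 − 3 × 3.6606 = 2.4182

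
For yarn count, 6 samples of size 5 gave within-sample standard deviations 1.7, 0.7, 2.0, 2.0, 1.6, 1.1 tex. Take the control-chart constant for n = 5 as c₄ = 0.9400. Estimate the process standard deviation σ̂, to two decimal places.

s̄ = (1.7 + 0.7 + 2.0 + 2.0 + 1.6 + 1.1) / 6 = 1.5167
σ̂ = s̄ / c₄ = 1.5167 / 0.9400 = 1.6135

1.61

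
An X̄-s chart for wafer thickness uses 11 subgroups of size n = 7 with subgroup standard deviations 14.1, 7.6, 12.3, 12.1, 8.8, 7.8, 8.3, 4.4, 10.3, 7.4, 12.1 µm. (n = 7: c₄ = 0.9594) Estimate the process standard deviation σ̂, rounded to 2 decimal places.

9.97

s̄ = (14.1 + 7.6 + 12.3 + 12.1 + 8.8 + 7.8 + 8.3 + 4.4 + 10.3 + 7.4 + 12.1) / 11 = 9.5636
σ̂ = s̄ / c₄ = 9.5636 / 0.9594 = 9.9684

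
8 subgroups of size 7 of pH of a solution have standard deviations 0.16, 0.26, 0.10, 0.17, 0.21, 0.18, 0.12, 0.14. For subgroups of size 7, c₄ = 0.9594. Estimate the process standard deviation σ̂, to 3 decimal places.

0.175

s̄ = (0.16 + 0.26 + 0.10 + 0.17 + 0.21 + 0.18 + 0.12 + 0.14) / 8 = 0.1675
σ̂ = s̄ / c₄ = 0.1675 / 0.9594 = 0.1746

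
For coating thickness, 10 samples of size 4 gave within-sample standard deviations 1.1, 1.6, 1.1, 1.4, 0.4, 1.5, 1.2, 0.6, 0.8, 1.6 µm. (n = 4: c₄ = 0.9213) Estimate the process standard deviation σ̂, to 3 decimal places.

1.227

s̄ = (1.1 + 1.6 + 1.1 + 1.4 + 0.4 + 1.5 + 1.2 + 0.6 + 0.8 + 1.6) / 10 = 1.1300
σ̂ = s̄ / c₄ = 1.1300 / 0.9213 = 1.2265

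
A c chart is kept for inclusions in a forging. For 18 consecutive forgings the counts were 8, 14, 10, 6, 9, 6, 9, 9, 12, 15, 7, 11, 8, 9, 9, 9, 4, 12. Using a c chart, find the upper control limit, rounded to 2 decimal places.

c̄ = (8 + 14 + 10 + 6 + 9 + 6 + 9 + 9 + 12 + 15 + 7 + 11 + 8 + 9 + 9 + 9 + 4 + 12) / 18 = 167 / 18 = 9.2778
UCL = c̄ + 3√c̄ = 9.2778 + 3 × √9.2778 = 9.2778 + 3 × 3.0459 = 18.4156

18.42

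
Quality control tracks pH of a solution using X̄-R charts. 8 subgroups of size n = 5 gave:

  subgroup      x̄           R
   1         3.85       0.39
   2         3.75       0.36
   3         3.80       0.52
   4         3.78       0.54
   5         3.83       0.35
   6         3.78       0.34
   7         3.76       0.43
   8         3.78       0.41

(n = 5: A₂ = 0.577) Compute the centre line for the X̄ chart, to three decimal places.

X̄̄ = (3.85 + 3.75 + 3.80 + 3.78 + 3.83 + 3.78 + 3.76 + 3.78) / 8 = 30.3300 / 8 = 3.7912
CL = X̄̄ = 3.7912

3.791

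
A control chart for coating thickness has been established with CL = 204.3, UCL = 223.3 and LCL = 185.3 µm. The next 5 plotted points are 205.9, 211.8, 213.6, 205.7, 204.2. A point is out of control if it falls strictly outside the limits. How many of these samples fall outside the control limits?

All 5 points lie within [185.3, 223.3].

0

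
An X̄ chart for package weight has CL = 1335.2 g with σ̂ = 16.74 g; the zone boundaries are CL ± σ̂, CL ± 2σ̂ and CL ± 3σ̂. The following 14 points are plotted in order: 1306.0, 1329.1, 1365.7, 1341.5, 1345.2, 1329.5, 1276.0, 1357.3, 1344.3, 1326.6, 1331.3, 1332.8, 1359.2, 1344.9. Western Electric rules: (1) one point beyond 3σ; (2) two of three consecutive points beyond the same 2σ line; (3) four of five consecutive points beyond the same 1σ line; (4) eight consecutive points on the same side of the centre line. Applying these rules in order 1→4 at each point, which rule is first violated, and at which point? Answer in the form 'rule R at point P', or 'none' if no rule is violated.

Zone of each point (C = within 1σ̂, B = 1σ̂–2σ̂, A = 2σ̂–3σ̂, * = beyond 3σ̂; sign = side of CL): 1:-B, 2:-C, 3:+B, 4:+C, 5:+C, 6:-C, 7:-*, 8:+B, 9:+C, 10:-C, 11:-C, 12:-C, 13:+B, 14:+C
Rule 1 (one point beyond the 3σ limits) is satisfied at point 7.

rule 1 at point 7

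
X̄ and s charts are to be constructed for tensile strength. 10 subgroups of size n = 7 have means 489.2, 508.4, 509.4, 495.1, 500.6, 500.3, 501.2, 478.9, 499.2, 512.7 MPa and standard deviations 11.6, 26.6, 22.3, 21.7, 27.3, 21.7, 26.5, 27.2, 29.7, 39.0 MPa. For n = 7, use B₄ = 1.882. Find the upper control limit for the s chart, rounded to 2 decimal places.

s̄ = (11.6 + 26.6 + 22.3 + 21.7 + 27.3 + 21.7 + 26.5 + 27.2 + 29.7 + 39.0) / 10 = 25.3600
UCL_s = B₄·s̄ = 1.882 × 25.3600 = 47.7275

47.73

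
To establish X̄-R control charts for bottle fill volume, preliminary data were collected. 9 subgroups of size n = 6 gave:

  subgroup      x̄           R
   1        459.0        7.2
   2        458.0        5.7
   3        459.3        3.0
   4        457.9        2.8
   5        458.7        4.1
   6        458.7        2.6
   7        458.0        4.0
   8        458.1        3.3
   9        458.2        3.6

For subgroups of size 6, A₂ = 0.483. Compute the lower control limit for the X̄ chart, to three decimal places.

X̄̄ = (459.0 + 458.0 + 459.3 + 457.9 + 458.7 + 458.7 + 458.0 + 458.1 + 458.2) / 9 = 4125.9000 / 9 = 458.4333
R̄ = (7.2 + 5.7 + 3.0 + 2.8 + 4.1 + 2.6 + 4.0 + 3.3 + 3.6) / 9 = 36.3000 / 9 = 4.0333
LCL = X̄̄ − A₂·R̄ = 458.4333 − 0.483 × 4.0333 = 456.4852

456.485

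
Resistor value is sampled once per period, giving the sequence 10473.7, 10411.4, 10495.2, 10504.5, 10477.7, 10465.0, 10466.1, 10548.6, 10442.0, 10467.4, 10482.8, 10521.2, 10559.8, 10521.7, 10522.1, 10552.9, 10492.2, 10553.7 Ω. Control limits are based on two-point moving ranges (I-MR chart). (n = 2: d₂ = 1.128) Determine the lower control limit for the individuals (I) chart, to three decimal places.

X̄ = (10473.7 + 10411.4 + 10495.2 + 10504.5 + 10477.7 + 10465.0 + 10466.1 + 10548.6 + 10442.0 + 10467.4 + 10482.8 + 10521.2 + 10559.8 + 10521.7 + 10522.1 + 10552.9 + 10492.2 + 10553.7) / 18 = 10497.6667
Moving ranges: 62.3, 83.8, 9.3, 26.8, 12.7, 1.1, 82.5, 106.6, 25.4, 15.4, 38.4, 38.6, 38.1, 0.4, 30.8, 60.7, 61.5; M̄R̄ = 694.4000 / 17 = 40.8471
LCL = X̄ − 3·M̄R̄/d₂ = 10497.6667 − 3 × 40.8471 / 1.128 = 10389.0309

10389.031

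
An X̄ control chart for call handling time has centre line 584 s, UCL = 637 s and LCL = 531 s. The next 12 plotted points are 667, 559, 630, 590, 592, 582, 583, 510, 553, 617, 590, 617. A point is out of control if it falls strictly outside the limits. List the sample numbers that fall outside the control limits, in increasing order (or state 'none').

Compare each point to [531, 637]: sample 1 = 667 > UCL; sample 8 = 510 < LCL.

1, 8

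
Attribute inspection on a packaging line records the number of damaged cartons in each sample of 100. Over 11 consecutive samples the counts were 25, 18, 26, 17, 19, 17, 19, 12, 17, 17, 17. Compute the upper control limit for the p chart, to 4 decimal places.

p̄ = Σdᵢ / (k·n) = 204 / (11 × 100) = 0.18545
UCL = p̄ + 3·√(p̄(1−p̄)/n) = 0.18545 + 3 × √(0.18545×0.81455/100) = 0.18545 + 3 × 0.03887 = 0.30205

0.3021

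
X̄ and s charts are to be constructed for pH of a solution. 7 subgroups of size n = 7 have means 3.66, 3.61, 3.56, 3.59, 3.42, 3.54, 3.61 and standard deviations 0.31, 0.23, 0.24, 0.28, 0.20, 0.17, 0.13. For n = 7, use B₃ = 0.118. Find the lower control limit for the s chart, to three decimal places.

0.026

s̄ = (0.31 + 0.23 + 0.24 + 0.28 + 0.20 + 0.17 + 0.13) / 7 = 0.2229
LCL_s = B₃·s̄ = 0.118 × 0.2229 = 0.0263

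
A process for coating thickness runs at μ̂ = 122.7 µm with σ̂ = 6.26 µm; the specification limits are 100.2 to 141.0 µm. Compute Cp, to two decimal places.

Cp = (USL − LSL) / (6σ̂) = (141.0 − 100.2) / (6 × 6.26) = 40.8000 / 37.5600 = 1.0863

1.09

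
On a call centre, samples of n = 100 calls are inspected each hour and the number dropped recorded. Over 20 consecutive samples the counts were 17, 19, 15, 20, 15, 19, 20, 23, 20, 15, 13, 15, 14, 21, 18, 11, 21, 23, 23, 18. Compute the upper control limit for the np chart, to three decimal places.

p̄ = Σdᵢ / (k·n) = 360 / (20 × 100) = 0.18000
UCL = np̄ + 3·√(np̄(1−p̄)) = 18.0000 + 3 × √(18.0000×0.82000) = 18.0000 + 3 × 3.8419 = 29.5256

29.526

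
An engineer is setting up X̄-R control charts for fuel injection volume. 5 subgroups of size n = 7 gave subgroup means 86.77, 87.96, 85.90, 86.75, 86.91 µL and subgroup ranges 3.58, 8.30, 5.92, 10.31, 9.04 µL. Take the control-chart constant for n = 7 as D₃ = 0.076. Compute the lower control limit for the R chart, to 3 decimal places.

0.565

R̄ = (3.58 + 8.30 + 5.92 + 10.31 + 9.04) / 5 = 37.1500 / 5 = 7.4300
LCL_R = D₃·R̄ = 0.076 × 7.4300 = 0.5647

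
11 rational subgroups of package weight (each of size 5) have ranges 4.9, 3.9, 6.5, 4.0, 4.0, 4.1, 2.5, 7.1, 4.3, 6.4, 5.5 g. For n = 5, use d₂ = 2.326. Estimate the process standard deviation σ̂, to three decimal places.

R̄ = (4.9 + 3.9 + 6.5 + 4.0 + 4.0 + 4.1 + 2.5 + 7.1 + 4.3 + 6.4 + 5.5) / 11 = 4.8364
σ̂ = R̄ / d₂ = 4.8364 / 2.326 = 2.0793

2.079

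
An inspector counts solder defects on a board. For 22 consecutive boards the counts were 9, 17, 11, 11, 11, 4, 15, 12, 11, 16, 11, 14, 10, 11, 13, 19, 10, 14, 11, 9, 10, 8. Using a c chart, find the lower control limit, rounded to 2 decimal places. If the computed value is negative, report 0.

1.43

c̄ = (9 + 17 + 11 + 11 + 11 + 4 + 15 + 12 + 11 + 16 + 11 + 14 + 10 + 11 + 13 + 19 + 10 + 14 + 11 + 9 + 10 + 8) / 22 = 257 / 22 = 11.6818
LCL = c̄ − 3√c̄ = 11.6818 − 3 × 3.4179 = 1.4282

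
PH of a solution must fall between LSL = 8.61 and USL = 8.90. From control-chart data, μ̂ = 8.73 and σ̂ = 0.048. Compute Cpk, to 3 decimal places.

0.833

Cpu = (USL − μ̂) / (3σ̂) = (8.90 − 8.73) / (3 × 0.048) = 1.1806; Cpl = (μ̂ − LSL) / (3σ̂) = (8.73 − 8.61) / (3 × 0.048) = 0.8333; Cpk = min(Cpu, Cpl) = 0.8333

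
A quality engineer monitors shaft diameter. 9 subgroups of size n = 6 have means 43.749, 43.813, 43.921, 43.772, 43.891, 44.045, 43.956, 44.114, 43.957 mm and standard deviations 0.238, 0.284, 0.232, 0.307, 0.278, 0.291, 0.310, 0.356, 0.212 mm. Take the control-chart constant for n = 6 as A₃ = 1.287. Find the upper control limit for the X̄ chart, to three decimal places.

X̄̄ = (43.749 + 43.813 + 43.921 + 43.772 + 43.891 + 44.045 + 43.956 + 44.114 + 43.957) / 9 = 43.9131
s̄ = (0.238 + 0.284 + 0.232 + 0.307 + 0.278 + 0.291 + 0.310 + 0.356 + 0.212) / 9 = 0.2787
UCL = X̄̄ + A₃·s̄ = 43.9131 + 1.287 × 0.2787 = 44.2718

44.272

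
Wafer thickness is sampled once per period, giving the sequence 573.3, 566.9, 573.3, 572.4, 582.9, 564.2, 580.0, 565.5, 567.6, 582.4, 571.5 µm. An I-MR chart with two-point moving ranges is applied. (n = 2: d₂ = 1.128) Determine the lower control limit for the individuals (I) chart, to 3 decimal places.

X̄ = (573.3 + 566.9 + 573.3 + 572.4 + 582.9 + 564.2 + 580.0 + 565.5 + 567.6 + 582.4 + 571.5) / 11 = 572.7273
Moving ranges: 6.4, 6.4, 0.9, 10.5, 18.7, 15.8, 14.5, 2.1, 14.8, 10.9; M̄R̄ = 101.0000 / 10 = 10.1000
LCL = X̄ − 3·M̄R̄/d₂ = 572.7273 − 3 × 10.1000 / 1.128 = 545.8656

545.866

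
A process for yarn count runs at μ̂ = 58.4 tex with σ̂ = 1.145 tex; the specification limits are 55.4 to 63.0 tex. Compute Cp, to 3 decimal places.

1.106

Cp = (USL − LSL) / (6σ̂) = (63.0 − 55.4) / (6 × 1.145) = 7.6000 / 6.8700 = 1.1063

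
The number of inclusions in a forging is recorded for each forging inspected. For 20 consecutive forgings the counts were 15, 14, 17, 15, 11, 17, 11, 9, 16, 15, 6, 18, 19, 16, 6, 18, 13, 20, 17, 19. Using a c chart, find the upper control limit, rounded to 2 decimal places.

c̄ = (15 + 14 + 17 + 15 + 11 + 17 + 11 + 9 + 16 + 15 + 6 + 18 + 19 + 16 + 6 + 18 + 13 + 20 + 17 + 19) / 20 = 292 / 20 = 14.6000
UCL = c̄ + 3√c̄ = 14.6000 + 3 × √14.6000 = 14.6000 + 3 × 3.8210 = 26.0630

26.06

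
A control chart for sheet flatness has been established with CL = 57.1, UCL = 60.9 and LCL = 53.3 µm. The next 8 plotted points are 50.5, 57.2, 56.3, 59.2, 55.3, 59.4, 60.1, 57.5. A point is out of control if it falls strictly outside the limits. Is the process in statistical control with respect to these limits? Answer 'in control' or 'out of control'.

out of control

Compare each point to [53.3, 60.9]: sample 1 = 50.5 < LCL.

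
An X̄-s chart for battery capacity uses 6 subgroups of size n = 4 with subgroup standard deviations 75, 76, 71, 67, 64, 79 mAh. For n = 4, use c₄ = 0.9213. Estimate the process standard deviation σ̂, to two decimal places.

s̄ = (75 + 76 + 71 + 67 + 64 + 79) / 6 = 72.0000
σ̂ = s̄ / c₄ = 72.0000 / 0.9213 = 78.1504

78.15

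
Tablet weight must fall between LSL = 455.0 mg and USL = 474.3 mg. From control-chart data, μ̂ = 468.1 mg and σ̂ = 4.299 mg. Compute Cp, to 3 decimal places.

Cp = (USL − LSL) / (6σ̂) = (474.3 − 455.0) / (6 × 4.299) = 19.3000 / 25.7940 = 0.7482

0.748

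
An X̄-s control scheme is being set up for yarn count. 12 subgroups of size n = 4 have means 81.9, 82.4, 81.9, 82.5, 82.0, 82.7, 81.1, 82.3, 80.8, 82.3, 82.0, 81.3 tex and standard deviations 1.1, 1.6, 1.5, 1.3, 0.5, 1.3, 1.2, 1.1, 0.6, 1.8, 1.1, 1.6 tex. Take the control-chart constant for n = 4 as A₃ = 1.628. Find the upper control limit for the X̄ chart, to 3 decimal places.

X̄̄ = (81.9 + 82.4 + 81.9 + 82.5 + 82.0 + 82.7 + 81.1 + 82.3 + 80.8 + 82.3 + 82.0 + 81.3) / 12 = 81.9333
s̄ = (1.1 + 1.6 + 1.5 + 1.3 + 0.5 + 1.3 + 1.2 + 1.1 + 0.6 + 1.8 + 1.1 + 1.6) / 12 = 1.2250
UCL = X̄̄ + A₃·s̄ = 81.9333 + 1.628 × 1.2250 = 83.9276

83.928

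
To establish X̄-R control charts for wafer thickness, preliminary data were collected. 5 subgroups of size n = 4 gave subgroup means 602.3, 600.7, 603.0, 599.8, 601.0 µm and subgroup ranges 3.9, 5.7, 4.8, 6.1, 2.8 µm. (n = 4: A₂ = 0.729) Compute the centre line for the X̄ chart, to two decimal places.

X̄̄ = (602.3 + 600.7 + 603.0 + 599.8 + 601.0) / 5 = 3006.8000 / 5 = 601.3600
CL = X̄̄ = 601.3600

601.36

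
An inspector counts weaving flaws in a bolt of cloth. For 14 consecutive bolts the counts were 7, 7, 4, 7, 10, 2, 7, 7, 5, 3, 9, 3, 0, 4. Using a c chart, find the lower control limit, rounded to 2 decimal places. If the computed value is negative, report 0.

c̄ = (7 + 7 + 4 + 7 + 10 + 2 + 7 + 7 + 5 + 3 + 9 + 3 + 0 + 4) / 14 = 75 / 14 = 5.3571
LCL = c̄ − 3√c̄ = 5.3571 − 3 × 2.3146 = -1.5865 → 0 (cannot be negative)

0.00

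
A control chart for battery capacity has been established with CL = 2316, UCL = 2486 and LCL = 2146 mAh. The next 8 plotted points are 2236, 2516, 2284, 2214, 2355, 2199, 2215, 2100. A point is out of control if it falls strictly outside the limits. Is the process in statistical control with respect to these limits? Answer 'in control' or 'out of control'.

Compare each point to [2146, 2486]: sample 2 = 2516 > UCL; sample 8 = 2100 < LCL.

out of control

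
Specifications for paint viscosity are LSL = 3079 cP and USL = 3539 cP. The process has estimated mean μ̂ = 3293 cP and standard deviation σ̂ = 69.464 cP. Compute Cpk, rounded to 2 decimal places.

1.03

Cpu = (USL − μ̂) / (3σ̂) = (3539 − 3293) / (3 × 69.464) = 1.1805; Cpl = (μ̂ − LSL) / (3σ̂) = (3293 − 3079) / (3 × 69.464) = 1.0269; Cpk = min(Cpu, Cpl) = 1.0269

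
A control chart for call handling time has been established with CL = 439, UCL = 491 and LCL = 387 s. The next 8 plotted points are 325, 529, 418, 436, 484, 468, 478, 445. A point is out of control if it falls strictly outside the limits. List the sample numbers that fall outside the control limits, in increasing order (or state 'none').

1, 2

Compare each point to [387, 491]: sample 1 = 325 < LCL; sample 2 = 529 > UCL.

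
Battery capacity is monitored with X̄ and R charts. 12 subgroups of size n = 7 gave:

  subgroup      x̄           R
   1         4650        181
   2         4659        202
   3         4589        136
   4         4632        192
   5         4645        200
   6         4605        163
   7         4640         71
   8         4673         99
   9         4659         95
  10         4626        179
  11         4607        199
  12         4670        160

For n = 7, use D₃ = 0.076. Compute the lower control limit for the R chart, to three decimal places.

R̄ = (181 + 202 + 136 + 192 + 200 + 163 + 71 + 99 + 95 + 179 + 199 + 160) / 12 = 1877.0000 / 12 = 156.4167
LCL_R = D₃·R̄ = 0.076 × 156.4167 = 11.8877

11.888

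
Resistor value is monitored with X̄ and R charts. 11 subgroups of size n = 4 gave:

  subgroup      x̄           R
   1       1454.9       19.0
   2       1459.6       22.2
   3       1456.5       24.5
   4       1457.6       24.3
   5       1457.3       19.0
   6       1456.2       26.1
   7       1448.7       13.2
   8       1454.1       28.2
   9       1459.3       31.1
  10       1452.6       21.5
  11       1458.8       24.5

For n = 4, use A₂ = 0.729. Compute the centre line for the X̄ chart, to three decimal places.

X̄̄ = (1454.9 + 1459.6 + 1456.5 + 1457.6 + 1457.3 + 1456.2 + 1448.7 + 1454.1 + 1459.3 + 1452.6 + 1458.8) / 11 = 16015.6000 / 11 = 1455.9636
CL = X̄̄ = 1455.9636

1455.964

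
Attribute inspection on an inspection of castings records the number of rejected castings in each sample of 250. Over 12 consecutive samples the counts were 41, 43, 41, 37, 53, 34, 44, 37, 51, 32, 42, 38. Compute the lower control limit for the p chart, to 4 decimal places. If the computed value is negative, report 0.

0.0940

p̄ = Σdᵢ / (k·n) = 493 / (12 × 250) = 0.16433
LCL = p̄ − 3·√(p̄(1−p̄)/n) = 0.16433 − 3 × 0.02344 = 0.09402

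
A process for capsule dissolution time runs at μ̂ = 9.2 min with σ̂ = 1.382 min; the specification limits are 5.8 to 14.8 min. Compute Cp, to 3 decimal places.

1.085

Cp = (USL − LSL) / (6σ̂) = (14.8 − 5.8) / (6 × 1.382) = 9.0000 / 8.2920 = 1.0854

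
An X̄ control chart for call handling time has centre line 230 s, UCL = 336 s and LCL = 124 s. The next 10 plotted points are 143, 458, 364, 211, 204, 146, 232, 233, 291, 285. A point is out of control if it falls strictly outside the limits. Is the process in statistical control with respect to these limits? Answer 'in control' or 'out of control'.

out of control

Compare each point to [124, 336]: sample 2 = 458 > UCL; sample 3 = 364 > UCL.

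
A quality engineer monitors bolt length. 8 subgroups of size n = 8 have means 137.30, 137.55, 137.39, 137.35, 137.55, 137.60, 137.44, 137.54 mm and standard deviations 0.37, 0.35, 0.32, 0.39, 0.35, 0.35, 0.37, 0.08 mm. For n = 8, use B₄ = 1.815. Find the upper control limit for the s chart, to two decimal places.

0.59

s̄ = (0.37 + 0.35 + 0.32 + 0.39 + 0.35 + 0.35 + 0.37 + 0.08) / 8 = 0.3225
UCL_s = B₄·s̄ = 1.815 × 0.3225 = 0.5853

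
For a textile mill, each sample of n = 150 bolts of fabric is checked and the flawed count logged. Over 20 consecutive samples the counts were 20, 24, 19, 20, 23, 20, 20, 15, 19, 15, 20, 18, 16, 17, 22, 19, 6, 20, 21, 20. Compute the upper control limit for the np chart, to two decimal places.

p̄ = Σdᵢ / (k·n) = 374 / (20 × 150) = 0.12467
UCL = np̄ + 3·√(np̄(1−p̄)) = 18.7000 + 3 × √(18.7000×0.87533) = 18.7000 + 3 × 4.0458 = 30.8375

30.84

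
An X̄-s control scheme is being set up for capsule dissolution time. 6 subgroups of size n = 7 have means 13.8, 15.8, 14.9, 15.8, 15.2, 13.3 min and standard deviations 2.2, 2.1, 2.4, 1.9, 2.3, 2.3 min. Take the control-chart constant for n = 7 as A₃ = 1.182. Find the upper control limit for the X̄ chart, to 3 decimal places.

X̄̄ = (13.8 + 15.8 + 14.9 + 15.8 + 15.2 + 13.3) / 6 = 14.8000
s̄ = (2.2 + 2.1 + 2.4 + 1.9 + 2.3 + 2.3) / 6 = 2.2000
UCL = X̄̄ + A₃·s̄ = 14.8000 + 1.182 × 2.2000 = 17.4004

17.400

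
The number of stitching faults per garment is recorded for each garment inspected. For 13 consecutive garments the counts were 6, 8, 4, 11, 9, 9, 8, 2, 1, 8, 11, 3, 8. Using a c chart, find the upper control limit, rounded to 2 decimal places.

14.57

c̄ = (6 + 8 + 4 + 11 + 9 + 9 + 8 + 2 + 1 + 8 + 11 + 3 + 8) / 13 = 88 / 13 = 6.7692
UCL = c̄ + 3√c̄ = 6.7692 + 3 × √6.7692 = 6.7692 + 3 × 2.6018 = 14.5746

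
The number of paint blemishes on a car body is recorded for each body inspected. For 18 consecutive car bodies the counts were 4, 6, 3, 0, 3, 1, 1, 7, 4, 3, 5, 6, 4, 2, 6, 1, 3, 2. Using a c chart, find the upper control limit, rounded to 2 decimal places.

8.91

c̄ = (4 + 6 + 3 + 0 + 3 + 1 + 1 + 7 + 4 + 3 + 5 + 6 + 4 + 2 + 6 + 1 + 3 + 2) / 18 = 61 / 18 = 3.3889
UCL = c̄ + 3√c̄ = 3.3889 + 3 × √3.3889 = 3.3889 + 3 × 1.8409 = 8.9116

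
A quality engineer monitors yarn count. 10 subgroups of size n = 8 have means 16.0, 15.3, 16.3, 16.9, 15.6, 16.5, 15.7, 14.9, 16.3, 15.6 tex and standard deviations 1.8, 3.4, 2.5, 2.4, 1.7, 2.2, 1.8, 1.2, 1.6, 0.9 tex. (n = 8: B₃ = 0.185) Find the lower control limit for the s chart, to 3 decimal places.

s̄ = (1.8 + 3.4 + 2.5 + 2.4 + 1.7 + 2.2 + 1.8 + 1.2 + 1.6 + 0.9) / 10 = 1.9500
LCL_s = B₃·s̄ = 0.185 × 1.9500 = 0.3608

0.361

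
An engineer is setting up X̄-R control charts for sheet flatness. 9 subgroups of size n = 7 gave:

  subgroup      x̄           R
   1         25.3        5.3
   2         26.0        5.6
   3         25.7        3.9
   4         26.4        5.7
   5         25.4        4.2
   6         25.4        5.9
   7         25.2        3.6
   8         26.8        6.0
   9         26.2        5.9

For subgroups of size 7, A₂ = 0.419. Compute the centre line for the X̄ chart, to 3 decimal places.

25.822

X̄̄ = (25.3 + 26.0 + 25.7 + 26.4 + 25.4 + 25.4 + 25.2 + 26.8 + 26.2) / 9 = 232.4000 / 9 = 25.8222
CL = X̄̄ = 25.8222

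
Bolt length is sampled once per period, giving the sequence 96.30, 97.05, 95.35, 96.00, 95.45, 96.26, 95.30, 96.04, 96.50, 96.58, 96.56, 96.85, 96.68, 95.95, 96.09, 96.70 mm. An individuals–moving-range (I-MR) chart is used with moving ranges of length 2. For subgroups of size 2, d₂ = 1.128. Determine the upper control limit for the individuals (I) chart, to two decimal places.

X̄ = (96.30 + 97.05 + 95.35 + 96.00 + 95.45 + 96.26 + 95.30 + 96.04 + 96.50 + 96.58 + 96.56 + 96.85 + 96.68 + 95.95 + 96.09 + 96.70) / 16 = 96.2288
Moving ranges: 0.75, 1.70, 0.65, 0.55, 0.81, 0.96, 0.74, 0.46, 0.08, 0.02, 0.29, 0.17, 0.73, 0.14, 0.61; M̄R̄ = 8.6600 / 15 = 0.5773
UCL = X̄ + 3·M̄R̄/d₂ = 96.2288 + 3 × 0.5773 / 1.128 = 97.7642

97.76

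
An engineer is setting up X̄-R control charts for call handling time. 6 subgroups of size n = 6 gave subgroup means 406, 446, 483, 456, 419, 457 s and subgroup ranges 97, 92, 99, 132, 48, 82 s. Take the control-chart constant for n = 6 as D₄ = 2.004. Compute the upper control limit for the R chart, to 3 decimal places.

R̄ = (97 + 92 + 99 + 132 + 48 + 82) / 6 = 550.0000 / 6 = 91.6667
UCL_R = D₄·R̄ = 2.004 × 91.6667 = 183.7000

183.700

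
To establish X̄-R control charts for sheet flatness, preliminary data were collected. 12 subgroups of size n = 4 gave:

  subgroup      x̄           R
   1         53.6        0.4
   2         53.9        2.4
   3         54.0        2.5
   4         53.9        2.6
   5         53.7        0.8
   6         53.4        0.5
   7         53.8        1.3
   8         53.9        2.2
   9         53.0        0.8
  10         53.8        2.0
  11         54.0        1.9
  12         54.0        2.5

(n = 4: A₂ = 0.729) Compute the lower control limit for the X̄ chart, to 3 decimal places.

52.541

X̄̄ = (53.6 + 53.9 + 54.0 + 53.9 + 53.7 + 53.4 + 53.8 + 53.9 + 53.0 + 53.8 + 54.0 + 54.0) / 12 = 645.0000 / 12 = 53.7500
R̄ = (0.4 + 2.4 + 2.5 + 2.6 + 0.8 + 0.5 + 1.3 + 2.2 + 0.8 + 2.0 + 1.9 + 2.5) / 12 = 19.9000 / 12 = 1.6583
LCL = X̄̄ − A₂·R̄ = 53.7500 − 0.729 × 1.6583 = 52.5411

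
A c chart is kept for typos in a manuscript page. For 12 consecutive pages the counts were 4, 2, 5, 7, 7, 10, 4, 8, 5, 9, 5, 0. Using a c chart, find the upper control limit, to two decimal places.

12.54

c̄ = (4 + 2 + 5 + 7 + 7 + 10 + 4 + 8 + 5 + 9 + 5 + 0) / 12 = 66 / 12 = 5.5000
UCL = c̄ + 3√c̄ = 5.5000 + 3 × √5.5000 = 5.5000 + 3 × 2.3452 = 12.5356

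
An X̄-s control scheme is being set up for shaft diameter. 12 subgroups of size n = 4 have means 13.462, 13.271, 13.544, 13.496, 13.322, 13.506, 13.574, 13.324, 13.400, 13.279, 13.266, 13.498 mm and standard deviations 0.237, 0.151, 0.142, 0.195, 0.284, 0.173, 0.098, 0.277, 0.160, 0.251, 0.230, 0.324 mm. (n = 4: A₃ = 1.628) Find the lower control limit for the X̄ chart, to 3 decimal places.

X̄̄ = (13.462 + 13.271 + 13.544 + 13.496 + 13.322 + 13.506 + 13.574 + 13.324 + 13.400 + 13.279 + 13.266 + 13.498) / 12 = 13.4118
s̄ = (0.237 + 0.151 + 0.142 + 0.195 + 0.284 + 0.173 + 0.098 + 0.277 + 0.160 + 0.251 + 0.230 + 0.324) / 12 = 0.2102
LCL = X̄̄ − A₃·s̄ = 13.4118 − 1.628 × 0.2102 = 13.0697

13.070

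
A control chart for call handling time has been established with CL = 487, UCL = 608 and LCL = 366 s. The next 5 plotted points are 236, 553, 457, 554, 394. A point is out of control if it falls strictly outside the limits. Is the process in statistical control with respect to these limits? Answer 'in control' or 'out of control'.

Compare each point to [366, 608]: sample 1 = 236 < LCL.

out of control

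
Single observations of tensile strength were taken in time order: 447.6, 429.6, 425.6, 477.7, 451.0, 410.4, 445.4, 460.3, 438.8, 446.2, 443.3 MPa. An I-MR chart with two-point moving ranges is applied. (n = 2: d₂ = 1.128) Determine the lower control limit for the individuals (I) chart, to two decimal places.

X̄ = (447.6 + 429.6 + 425.6 + 477.7 + 451.0 + 410.4 + 445.4 + 460.3 + 438.8 + 446.2 + 443.3) / 11 = 443.2636
Moving ranges: 18.0, 4.0, 52.1, 26.7, 40.6, 35.0, 14.9, 21.5, 7.4, 2.9; M̄R̄ = 223.1000 / 10 = 22.3100
LCL = X̄ − 3·M̄R̄/d₂ = 443.2636 − 3 × 22.3100 / 1.128 = 383.9285

383.93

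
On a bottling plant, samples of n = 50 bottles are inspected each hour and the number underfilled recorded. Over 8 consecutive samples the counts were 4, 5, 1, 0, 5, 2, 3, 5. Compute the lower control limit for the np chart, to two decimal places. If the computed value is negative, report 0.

p̄ = Σdᵢ / (k·n) = 25 / (8 × 50) = 0.06250
LCL = np̄ − 3·√(np̄(1−p̄)) = 3.1250 − 3 × 1.7116 = -2.0099 → 0 (negative, so LCL = 0)

0.00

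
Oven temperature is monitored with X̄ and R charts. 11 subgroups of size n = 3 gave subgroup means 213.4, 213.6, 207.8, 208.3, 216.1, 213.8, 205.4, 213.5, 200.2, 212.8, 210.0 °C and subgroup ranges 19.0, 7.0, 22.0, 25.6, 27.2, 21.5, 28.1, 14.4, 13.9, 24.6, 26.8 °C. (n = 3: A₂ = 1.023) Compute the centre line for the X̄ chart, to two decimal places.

X̄̄ = (213.4 + 213.6 + 207.8 + 208.3 + 216.1 + 213.8 + 205.4 + 213.5 + 200.2 + 212.8 + 210.0) / 11 = 2314.9000 / 11 = 210.4455
CL = X̄̄ = 210.4455

210.45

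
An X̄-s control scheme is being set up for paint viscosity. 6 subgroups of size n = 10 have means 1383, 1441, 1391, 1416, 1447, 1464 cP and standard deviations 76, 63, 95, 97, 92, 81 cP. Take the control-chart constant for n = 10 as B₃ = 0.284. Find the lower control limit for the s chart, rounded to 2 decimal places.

s̄ = (76 + 63 + 95 + 97 + 92 + 81) / 6 = 84.0000
LCL_s = B₃·s̄ = 0.284 × 84.0000 = 23.8560

23.86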